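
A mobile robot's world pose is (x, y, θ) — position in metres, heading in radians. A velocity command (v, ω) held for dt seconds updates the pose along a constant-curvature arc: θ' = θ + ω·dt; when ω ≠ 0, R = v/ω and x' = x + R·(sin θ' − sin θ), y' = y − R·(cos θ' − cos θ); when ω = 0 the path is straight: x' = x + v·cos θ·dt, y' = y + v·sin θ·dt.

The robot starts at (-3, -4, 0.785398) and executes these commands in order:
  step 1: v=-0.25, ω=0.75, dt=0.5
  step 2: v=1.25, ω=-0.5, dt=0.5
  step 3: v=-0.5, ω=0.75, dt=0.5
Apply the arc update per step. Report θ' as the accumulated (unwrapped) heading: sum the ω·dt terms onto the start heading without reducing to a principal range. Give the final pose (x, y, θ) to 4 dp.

step 1: θ'=1.1604 (R=-0.3333) → pose (-3.0700, -4.1027, 1.1604)
step 2: θ'=0.9104 (R=-2.5000) → pose (-2.7519, -3.5666, 0.9104)
step 3: θ'=1.2854 (R=-0.6667) → pose (-2.8651, -3.7878, 1.2854)

(-2.8651, -3.7878, 1.2854)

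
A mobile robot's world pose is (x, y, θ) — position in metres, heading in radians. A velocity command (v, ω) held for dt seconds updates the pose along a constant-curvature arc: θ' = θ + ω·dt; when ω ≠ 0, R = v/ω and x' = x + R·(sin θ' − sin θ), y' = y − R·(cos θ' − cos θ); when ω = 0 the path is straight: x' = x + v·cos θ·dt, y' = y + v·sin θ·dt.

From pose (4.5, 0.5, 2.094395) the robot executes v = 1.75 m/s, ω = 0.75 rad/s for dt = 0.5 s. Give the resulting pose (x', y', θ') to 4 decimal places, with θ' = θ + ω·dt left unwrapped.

(3.9323, 1.1591, 2.4694)

θ' = 2.0944 + 0.75·0.5 = 2.4694
R = v/ω = 1.75/0.75 = 2.3333
x' = 4.5 + 2.3333·(sin 2.4694 − sin 2.0944) = 3.9323
y' = 0.5 − 2.3333·(cos 2.4694 − cos 2.0944) = 1.1591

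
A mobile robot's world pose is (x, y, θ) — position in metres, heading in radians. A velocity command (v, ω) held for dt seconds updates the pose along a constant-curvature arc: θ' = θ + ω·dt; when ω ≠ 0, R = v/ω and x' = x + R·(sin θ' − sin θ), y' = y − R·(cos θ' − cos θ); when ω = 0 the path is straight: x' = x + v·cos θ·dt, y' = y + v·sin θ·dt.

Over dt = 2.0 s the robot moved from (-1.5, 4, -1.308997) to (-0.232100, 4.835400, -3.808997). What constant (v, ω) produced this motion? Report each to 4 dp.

Δθ = -3.808997 − -1.308997 = -2.500000
ω = Δθ/dt = -2.500000/2.0 = -1.2500
R = Δx/(sin θ' − sin θ) = 0.8000
v = R·ω = 0.8000·-1.2500 = -1.0000

v = -1.0000, ω = -1.2500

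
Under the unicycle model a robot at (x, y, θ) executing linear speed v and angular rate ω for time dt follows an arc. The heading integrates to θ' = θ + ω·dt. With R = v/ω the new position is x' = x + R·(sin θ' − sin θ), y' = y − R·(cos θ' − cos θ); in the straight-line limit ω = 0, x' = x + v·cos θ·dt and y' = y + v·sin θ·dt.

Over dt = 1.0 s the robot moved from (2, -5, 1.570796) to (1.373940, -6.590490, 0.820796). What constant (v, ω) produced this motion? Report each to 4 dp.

Δθ = 0.820796 − 1.570796 = -0.750000
ω = Δθ/dt = -0.750000/1.0 = -0.7500
R = −Δy/(cos θ' − cos θ) = 2.3333
v = R·ω = 2.3333·-0.7500 = -1.7500

v = -1.7500, ω = -0.7500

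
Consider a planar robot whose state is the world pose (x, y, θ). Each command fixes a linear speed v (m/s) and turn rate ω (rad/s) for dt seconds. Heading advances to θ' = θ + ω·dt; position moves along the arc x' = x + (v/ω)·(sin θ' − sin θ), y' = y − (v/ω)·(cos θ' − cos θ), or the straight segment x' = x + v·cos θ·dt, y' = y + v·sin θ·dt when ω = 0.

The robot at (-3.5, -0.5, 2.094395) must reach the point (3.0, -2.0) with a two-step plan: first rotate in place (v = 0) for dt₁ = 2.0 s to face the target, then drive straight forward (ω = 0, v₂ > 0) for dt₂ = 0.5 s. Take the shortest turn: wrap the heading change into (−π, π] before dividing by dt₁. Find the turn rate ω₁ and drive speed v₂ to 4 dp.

ω₁ = -1.1606, v₂ = 13.3417

heading to target = atan2(-2−-0.5, 3−-3.5) = -0.2268
Δθ = wrap(-0.2268 − 2.0944) = -2.3212; ω₁ = Δθ/dt₁ = -1.1606
distance = √((3−-3.5)² + (-2−-0.5)²) = 6.6708; v₂ = distance/dt₂ = 13.3417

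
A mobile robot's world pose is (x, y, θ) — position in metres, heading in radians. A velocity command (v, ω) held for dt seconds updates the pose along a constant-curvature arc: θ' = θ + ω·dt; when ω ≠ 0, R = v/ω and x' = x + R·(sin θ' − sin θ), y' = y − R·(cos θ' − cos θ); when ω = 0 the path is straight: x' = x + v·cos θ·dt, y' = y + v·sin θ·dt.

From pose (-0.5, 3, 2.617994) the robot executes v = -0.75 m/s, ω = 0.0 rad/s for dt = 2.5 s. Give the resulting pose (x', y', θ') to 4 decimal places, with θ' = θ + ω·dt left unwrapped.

(1.1238, 2.0625, 2.6180)

θ' = 2.6180 + 0.0·2.5 = 2.6180
ω = 0 → straight: x' = -0.5 + -0.75·cos(2.6180)·2.5 = 1.1238
y' = 3 + -0.75·sin(2.6180)·2.5 = 2.0625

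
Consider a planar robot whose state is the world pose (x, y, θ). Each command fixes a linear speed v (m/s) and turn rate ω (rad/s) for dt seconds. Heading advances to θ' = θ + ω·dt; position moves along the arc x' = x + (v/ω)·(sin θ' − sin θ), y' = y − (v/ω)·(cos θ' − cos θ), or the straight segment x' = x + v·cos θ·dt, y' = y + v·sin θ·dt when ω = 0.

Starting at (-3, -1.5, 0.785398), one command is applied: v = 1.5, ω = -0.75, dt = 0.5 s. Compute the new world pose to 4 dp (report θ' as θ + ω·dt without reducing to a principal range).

(-2.3837, -1.0803, 0.4104)

θ' = 0.7854 + -0.75·0.5 = 0.4104
R = v/ω = 1.5/-0.75 = -2.0000
x' = -3 + -2.0000·(sin 0.4104 − sin 0.7854) = -2.3837
y' = -1.5 − -2.0000·(cos 0.4104 − cos 0.7854) = -1.0803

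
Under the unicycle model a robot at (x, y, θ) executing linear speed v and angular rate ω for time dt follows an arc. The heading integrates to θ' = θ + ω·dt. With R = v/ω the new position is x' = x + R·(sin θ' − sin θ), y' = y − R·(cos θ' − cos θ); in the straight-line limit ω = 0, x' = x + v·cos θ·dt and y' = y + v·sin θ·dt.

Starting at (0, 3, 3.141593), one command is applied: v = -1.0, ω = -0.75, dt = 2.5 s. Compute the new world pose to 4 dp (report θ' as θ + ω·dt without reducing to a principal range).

(1.2721, 1.2673, 1.2666)

θ' = 3.1416 + -0.75·2.5 = 1.2666
R = v/ω = -1.0/-0.75 = 1.3333
x' = 0 + 1.3333·(sin 1.2666 − sin 3.1416) = 1.2721
y' = 3 − 1.3333·(cos 1.2666 − cos 3.1416) = 1.2673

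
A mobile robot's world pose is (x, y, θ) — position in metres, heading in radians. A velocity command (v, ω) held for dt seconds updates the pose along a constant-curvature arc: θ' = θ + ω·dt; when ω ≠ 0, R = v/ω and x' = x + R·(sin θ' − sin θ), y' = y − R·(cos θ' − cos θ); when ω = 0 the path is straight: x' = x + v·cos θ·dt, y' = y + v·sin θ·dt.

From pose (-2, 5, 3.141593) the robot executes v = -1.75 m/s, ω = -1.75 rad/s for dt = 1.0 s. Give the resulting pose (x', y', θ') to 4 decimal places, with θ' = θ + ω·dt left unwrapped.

θ' = 3.1416 + -1.75·1.0 = 1.3916
R = v/ω = -1.75/-1.75 = 1.0000
x' = -2 + 1.0000·(sin 1.3916 − sin 3.1416) = -1.0160
y' = 5 − 1.0000·(cos 1.3916 − cos 3.1416) = 3.8218

(-1.0160, 3.8218, 1.3916)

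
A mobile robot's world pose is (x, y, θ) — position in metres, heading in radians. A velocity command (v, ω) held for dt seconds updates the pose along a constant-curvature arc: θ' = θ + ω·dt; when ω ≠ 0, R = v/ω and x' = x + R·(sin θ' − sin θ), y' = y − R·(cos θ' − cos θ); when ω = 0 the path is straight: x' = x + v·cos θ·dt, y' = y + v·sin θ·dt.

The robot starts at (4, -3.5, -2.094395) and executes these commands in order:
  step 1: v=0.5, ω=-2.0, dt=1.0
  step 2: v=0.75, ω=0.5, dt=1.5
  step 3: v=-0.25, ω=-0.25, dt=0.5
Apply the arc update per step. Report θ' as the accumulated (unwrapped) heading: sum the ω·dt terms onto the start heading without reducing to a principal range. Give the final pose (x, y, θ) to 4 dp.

step 1: θ'=-4.0944 (R=-0.2500) → pose (3.5797, -3.5199, -4.0944)
step 2: θ'=-3.3444 (R=1.5000) → pose (2.6593, -2.9197, -3.3444)
step 3: θ'=-3.4694 (R=1.0000) → pose (2.7798, -2.9524, -3.4694)

(2.7798, -2.9524, -3.4694)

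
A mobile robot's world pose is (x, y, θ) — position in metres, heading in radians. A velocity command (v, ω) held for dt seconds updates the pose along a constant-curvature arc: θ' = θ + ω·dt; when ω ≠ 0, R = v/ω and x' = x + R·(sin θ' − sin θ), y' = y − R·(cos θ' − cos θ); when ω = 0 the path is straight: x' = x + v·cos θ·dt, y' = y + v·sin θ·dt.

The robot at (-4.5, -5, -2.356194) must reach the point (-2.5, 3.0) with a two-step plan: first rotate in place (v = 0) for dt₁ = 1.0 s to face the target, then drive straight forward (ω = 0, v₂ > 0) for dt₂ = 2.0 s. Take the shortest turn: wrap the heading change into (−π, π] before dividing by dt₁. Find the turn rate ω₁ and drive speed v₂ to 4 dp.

ω₁ = -2.6012, v₂ = 4.1231

heading to target = atan2(3−-5, -2.5−-4.5) = 1.3258
Δθ = wrap(1.3258 − -2.3562) = -2.6012; ω₁ = Δθ/dt₁ = -2.6012
distance = √((-2.5−-4.5)² + (3−-5)²) = 8.2462; v₂ = distance/dt₂ = 4.1231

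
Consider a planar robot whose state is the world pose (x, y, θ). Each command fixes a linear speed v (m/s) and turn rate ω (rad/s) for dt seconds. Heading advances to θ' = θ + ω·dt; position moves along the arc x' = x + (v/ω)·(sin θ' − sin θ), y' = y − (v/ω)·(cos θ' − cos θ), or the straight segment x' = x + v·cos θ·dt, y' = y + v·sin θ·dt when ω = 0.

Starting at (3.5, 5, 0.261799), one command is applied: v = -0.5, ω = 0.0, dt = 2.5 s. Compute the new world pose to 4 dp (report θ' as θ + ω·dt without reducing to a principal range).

(2.2926, 4.6765, 0.2618)

θ' = 0.2618 + 0.0·2.5 = 0.2618
ω = 0 → straight: x' = 3.5 + -0.5·cos(0.2618)·2.5 = 2.2926
y' = 5 + -0.5·sin(0.2618)·2.5 = 4.6765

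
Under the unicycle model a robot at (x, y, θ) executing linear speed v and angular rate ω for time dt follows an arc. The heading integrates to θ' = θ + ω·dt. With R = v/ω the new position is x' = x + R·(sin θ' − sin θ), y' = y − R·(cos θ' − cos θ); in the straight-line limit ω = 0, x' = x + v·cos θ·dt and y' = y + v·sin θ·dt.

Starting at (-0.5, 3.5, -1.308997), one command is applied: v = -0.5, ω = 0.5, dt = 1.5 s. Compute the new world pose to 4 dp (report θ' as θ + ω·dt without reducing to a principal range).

(-0.9356, 4.0890, -0.5590)

θ' = -1.3090 + 0.5·1.5 = -0.5590
R = v/ω = -0.5/0.5 = -1.0000
x' = -0.5 + -1.0000·(sin -0.5590 − sin -1.3090) = -0.9356
y' = 3.5 − -1.0000·(cos -0.5590 − cos -1.3090) = 4.0890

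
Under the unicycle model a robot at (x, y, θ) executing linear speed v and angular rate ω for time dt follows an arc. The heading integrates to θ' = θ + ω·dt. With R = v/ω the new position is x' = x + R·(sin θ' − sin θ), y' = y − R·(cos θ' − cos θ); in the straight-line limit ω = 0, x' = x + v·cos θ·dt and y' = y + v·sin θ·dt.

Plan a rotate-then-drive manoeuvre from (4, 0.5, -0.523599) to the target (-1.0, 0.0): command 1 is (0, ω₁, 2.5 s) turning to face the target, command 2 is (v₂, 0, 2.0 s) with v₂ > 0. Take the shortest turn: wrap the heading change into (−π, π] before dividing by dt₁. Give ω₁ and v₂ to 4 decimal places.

ω₁ = -1.0073, v₂ = 2.5125

heading to target = atan2(0−0.5, -1−4) = -3.0419
Δθ = wrap(-3.0419 − -0.5236) = -2.5183; ω₁ = Δθ/dt₁ = -1.0073
distance = √((-1−4)² + (0−0.5)²) = 5.0249; v₂ = distance/dt₂ = 2.5125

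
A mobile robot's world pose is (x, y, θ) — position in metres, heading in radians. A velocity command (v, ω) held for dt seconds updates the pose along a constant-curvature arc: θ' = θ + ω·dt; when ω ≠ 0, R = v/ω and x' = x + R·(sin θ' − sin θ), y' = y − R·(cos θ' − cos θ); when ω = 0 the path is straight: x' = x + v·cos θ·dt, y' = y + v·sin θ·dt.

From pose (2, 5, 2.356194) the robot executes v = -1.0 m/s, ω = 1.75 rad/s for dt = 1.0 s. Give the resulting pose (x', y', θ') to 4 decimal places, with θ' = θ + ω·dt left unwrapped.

(2.8737, 5.0785, 4.1062)

θ' = 2.3562 + 1.75·1.0 = 4.1062
R = v/ω = -1.0/1.75 = -0.5714
x' = 2 + -0.5714·(sin 4.1062 − sin 2.3562) = 2.8737
y' = 5 − -0.5714·(cos 4.1062 − cos 2.3562) = 5.0785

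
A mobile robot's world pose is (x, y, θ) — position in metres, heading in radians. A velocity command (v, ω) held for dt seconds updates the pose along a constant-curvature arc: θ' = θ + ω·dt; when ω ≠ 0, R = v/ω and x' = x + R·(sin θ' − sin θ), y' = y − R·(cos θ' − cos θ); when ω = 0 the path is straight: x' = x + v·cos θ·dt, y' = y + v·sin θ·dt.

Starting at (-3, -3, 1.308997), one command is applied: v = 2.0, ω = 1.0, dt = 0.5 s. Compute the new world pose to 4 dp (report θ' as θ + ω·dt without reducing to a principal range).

θ' = 1.3090 + 1.0·0.5 = 1.8090
R = v/ω = 2.0/1.0 = 2.0000
x' = -3 + 2.0000·(sin 1.8090 − sin 1.3090) = -2.9883
y' = -3 − 2.0000·(cos 1.8090 − cos 1.3090) = -2.0105

(-2.9883, -2.0105, 1.8090)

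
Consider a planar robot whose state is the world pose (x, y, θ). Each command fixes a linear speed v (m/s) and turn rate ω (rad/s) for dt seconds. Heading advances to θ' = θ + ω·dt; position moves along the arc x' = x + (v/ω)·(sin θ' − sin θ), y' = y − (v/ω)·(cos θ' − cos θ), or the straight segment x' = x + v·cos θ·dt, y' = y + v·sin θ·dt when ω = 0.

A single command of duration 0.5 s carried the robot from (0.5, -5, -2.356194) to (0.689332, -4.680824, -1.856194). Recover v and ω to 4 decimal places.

Δθ = -1.856194 − -2.356194 = 0.500000
ω = Δθ/dt = 0.500000/0.5 = 1.0000
R = −Δy/(cos θ' − cos θ) = -0.7500
v = R·ω = -0.7500·1.0000 = -0.7500

v = -0.7500, ω = 1.0000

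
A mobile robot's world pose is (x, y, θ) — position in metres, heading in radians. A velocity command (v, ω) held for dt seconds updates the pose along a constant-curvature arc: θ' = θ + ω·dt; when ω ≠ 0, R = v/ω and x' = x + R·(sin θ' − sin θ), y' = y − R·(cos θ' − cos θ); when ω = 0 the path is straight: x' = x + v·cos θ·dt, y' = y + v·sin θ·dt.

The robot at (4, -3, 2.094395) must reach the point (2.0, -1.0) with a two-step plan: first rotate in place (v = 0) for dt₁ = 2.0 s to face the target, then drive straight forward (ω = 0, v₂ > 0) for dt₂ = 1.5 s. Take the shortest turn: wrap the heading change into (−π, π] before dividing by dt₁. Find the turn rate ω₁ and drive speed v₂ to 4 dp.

heading to target = atan2(-1−-3, 2−4) = 2.3562
Δθ = wrap(2.3562 − 2.0944) = 0.2618; ω₁ = Δθ/dt₁ = 0.1309
distance = √((2−4)² + (-1−-3)²) = 2.8284; v₂ = distance/dt₂ = 1.8856

ω₁ = 0.1309, v₂ = 1.8856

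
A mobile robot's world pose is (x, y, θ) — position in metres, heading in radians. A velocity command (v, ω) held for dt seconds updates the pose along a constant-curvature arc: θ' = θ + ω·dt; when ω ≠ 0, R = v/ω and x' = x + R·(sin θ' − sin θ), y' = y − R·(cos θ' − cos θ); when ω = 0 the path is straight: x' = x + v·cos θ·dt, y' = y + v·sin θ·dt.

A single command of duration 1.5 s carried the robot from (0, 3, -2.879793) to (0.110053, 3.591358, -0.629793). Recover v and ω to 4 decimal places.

Δθ = -0.629793 − -2.879793 = 2.250000
ω = Δθ/dt = 2.250000/1.5 = 1.5000
R = −Δy/(cos θ' − cos θ) = -0.3333
v = R·ω = -0.3333·1.5000 = -0.5000

v = -0.5000, ω = 1.5000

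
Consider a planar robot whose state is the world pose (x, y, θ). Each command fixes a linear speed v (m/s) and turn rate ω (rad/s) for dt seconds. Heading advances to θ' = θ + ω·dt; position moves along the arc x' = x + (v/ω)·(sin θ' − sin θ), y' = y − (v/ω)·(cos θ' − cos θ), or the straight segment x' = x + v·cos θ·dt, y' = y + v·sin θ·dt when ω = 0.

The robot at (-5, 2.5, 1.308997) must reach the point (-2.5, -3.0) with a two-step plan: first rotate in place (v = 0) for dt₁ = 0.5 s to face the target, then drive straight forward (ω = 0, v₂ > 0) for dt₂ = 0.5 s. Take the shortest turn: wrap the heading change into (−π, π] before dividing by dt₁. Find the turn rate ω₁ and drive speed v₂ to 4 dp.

heading to target = atan2(-3−2.5, -2.5−-5) = -1.1442
Δθ = wrap(-1.1442 − 1.3090) = -2.4532; ω₁ = Δθ/dt₁ = -4.9063
distance = √((-2.5−-5)² + (-3−2.5)²) = 6.0415; v₂ = distance/dt₂ = 12.0830

ω₁ = -4.9063, v₂ = 12.0830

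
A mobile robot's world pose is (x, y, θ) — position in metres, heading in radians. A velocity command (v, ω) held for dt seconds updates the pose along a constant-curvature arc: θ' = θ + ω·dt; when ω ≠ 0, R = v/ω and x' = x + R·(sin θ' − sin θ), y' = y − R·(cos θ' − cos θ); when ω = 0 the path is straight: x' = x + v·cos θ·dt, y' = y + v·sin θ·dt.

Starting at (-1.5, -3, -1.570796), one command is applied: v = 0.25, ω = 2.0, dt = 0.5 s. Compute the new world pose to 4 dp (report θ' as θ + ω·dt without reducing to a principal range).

(-1.4425, -3.1052, -0.5708)

θ' = -1.5708 + 2.0·0.5 = -0.5708
R = v/ω = 0.25/2.0 = 0.1250
x' = -1.5 + 0.1250·(sin -0.5708 − sin -1.5708) = -1.4425
y' = -3 − 0.1250·(cos -0.5708 − cos -1.5708) = -3.1052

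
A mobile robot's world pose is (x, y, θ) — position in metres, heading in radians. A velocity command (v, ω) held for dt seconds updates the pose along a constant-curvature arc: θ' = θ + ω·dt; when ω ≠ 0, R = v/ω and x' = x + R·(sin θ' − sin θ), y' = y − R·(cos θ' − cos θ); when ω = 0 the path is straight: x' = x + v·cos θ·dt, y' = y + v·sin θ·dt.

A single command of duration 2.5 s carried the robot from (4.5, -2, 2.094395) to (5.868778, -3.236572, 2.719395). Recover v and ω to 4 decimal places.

v = -0.7500, ω = 0.2500

Δθ = 2.719395 − 2.094395 = 0.625000
ω = Δθ/dt = 0.625000/2.5 = 0.2500
R = Δx/(sin θ' − sin θ) = -3.0000
v = R·ω = -3.0000·0.2500 = -0.7500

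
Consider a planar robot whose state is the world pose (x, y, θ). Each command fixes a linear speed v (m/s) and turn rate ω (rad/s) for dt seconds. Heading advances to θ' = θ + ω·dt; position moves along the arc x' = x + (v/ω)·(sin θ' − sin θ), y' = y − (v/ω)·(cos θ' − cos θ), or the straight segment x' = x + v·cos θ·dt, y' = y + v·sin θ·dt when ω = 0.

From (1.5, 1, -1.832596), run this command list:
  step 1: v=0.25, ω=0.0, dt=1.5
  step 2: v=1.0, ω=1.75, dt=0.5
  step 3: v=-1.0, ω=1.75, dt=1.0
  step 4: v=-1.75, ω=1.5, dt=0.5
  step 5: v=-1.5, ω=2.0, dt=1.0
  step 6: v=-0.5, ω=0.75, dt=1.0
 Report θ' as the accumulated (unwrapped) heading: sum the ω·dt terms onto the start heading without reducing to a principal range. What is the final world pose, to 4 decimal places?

(1.6688, -0.9225, 4.2924)

step 1: θ'=-1.8326 (straight) → pose (1.4029, 0.6378, -1.8326)
step 2: θ'=-0.9576 (R=0.5714) → pose (1.4876, 0.1610, -0.9576)
step 3: θ'=0.7924 (R=-0.5714) → pose (0.6134, 0.2334, 0.7924)
step 4: θ'=1.5424 (R=-1.1667) → pose (0.2779, -0.5526, 1.5424)
step 5: θ'=3.5424 (R=-0.7500) → pose (1.3202, -1.2645, 3.5424)
step 6: θ'=4.2924 (R=-0.6667) → pose (1.6688, -0.9225, 4.2924)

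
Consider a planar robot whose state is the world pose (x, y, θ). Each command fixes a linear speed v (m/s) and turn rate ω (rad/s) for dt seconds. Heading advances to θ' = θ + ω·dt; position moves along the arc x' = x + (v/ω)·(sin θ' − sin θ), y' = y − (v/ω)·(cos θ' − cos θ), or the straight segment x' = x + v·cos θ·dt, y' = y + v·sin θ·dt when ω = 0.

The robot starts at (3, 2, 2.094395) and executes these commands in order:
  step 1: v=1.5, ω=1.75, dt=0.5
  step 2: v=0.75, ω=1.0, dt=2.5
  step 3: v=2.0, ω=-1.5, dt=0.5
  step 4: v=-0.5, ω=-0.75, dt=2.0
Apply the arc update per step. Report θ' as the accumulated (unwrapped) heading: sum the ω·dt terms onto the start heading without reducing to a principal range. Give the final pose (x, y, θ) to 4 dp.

(2.7098, 0.9249, 3.2194)

step 1: θ'=2.9694 (R=0.8571) → pose (2.4046, 2.4159, 2.9694)
step 2: θ'=5.4694 (R=0.7500) → pose (1.7309, 1.1619, 5.4694)
step 3: θ'=4.7194 (R=-1.3333) → pose (2.0950, 0.2556, 4.7194)
step 4: θ'=3.2194 (R=0.6667) → pose (2.7098, 0.9249, 3.2194)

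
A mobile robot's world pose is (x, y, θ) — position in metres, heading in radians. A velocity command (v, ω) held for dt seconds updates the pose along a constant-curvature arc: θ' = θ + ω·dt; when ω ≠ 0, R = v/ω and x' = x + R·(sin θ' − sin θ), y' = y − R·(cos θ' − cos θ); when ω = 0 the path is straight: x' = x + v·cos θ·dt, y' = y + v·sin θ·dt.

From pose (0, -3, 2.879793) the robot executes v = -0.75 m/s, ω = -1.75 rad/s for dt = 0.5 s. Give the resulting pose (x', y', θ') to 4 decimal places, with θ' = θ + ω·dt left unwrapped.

θ' = 2.8798 + -1.75·0.5 = 2.0048
R = v/ω = -0.75/-1.75 = 0.4286
x' = 0 + 0.4286·(sin 2.0048 − sin 2.8798) = 0.2779
y' = -3 − 0.4286·(cos 2.0048 − cos 2.8798) = -3.2338

(0.2779, -3.2338, 2.0048)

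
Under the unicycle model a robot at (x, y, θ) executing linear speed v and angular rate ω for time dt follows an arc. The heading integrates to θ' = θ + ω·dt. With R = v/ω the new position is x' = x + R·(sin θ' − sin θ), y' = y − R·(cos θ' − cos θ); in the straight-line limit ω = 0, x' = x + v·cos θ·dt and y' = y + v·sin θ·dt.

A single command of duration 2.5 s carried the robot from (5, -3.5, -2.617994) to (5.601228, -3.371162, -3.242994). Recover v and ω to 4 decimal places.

v = -0.2500, ω = -0.2500

Δθ = -3.242994 − -2.617994 = -0.625000
ω = Δθ/dt = -0.625000/2.5 = -0.2500
R = Δx/(sin θ' − sin θ) = 1.0000
v = R·ω = 1.0000·-0.2500 = -0.2500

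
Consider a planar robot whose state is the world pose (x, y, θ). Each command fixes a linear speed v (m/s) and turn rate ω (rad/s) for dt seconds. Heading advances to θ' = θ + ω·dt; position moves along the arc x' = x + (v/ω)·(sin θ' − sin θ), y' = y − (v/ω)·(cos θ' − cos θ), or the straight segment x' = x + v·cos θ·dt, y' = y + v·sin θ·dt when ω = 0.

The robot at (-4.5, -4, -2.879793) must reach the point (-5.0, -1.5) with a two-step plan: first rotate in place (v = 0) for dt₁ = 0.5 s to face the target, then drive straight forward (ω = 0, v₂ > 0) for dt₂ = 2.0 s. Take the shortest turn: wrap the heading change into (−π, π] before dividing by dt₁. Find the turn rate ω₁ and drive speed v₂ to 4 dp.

heading to target = atan2(-1.5−-4, -5−-4.5) = 1.7682
Δθ = wrap(1.7682 − -2.8798) = -1.6352; ω₁ = Δθ/dt₁ = -3.2704
distance = √((-5−-4.5)² + (-1.5−-4)²) = 2.5495; v₂ = distance/dt₂ = 1.2748

ω₁ = -3.2704, v₂ = 1.2748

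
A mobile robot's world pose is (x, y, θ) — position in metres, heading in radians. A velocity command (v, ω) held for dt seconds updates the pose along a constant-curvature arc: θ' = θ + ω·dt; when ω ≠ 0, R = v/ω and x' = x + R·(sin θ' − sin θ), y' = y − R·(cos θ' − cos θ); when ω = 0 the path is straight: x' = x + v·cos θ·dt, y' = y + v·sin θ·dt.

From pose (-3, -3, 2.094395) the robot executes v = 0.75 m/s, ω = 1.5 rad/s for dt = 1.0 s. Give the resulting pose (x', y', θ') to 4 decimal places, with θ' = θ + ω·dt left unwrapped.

θ' = 2.0944 + 1.5·1.0 = 3.5944
R = v/ω = 0.75/1.5 = 0.5000
x' = -3 + 0.5000·(sin 3.5944 − sin 2.0944) = -3.6518
y' = -3 − 0.5000·(cos 3.5944 − cos 2.0944) = -2.8004

(-3.6518, -2.8004, 3.5944)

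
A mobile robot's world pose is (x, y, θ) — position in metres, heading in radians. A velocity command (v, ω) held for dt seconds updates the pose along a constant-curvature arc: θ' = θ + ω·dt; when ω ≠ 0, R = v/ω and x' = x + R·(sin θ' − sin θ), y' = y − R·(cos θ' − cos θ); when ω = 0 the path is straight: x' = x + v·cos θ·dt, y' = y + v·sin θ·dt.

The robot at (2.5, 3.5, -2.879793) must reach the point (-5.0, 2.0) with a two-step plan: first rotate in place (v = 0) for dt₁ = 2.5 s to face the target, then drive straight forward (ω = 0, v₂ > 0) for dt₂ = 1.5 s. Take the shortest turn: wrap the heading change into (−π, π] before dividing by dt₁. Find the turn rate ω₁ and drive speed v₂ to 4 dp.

ω₁ = -0.0258, v₂ = 5.0990

heading to target = atan2(2−3.5, -5−2.5) = -2.9442
Δθ = wrap(-2.9442 − -2.8798) = -0.0644; ω₁ = Δθ/dt₁ = -0.0258
distance = √((-5−2.5)² + (2−3.5)²) = 7.6485; v₂ = distance/dt₂ = 5.0990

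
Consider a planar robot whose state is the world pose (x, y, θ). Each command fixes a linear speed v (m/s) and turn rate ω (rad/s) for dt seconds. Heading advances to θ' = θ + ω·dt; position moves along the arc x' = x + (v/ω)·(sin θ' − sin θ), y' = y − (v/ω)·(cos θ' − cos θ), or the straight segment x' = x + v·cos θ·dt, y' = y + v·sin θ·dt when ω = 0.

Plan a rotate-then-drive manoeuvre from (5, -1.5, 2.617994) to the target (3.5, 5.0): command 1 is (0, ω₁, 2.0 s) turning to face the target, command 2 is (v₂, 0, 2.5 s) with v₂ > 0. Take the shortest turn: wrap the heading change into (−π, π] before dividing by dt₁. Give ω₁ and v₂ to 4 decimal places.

ω₁ = -0.4102, v₂ = 2.6683

heading to target = atan2(5−-1.5, 3.5−5) = 1.7976
Δθ = wrap(1.7976 − 2.6180) = -0.8204; ω₁ = Δθ/dt₁ = -0.4102
distance = √((3.5−5)² + (5−-1.5)²) = 6.6708; v₂ = distance/dt₂ = 2.6683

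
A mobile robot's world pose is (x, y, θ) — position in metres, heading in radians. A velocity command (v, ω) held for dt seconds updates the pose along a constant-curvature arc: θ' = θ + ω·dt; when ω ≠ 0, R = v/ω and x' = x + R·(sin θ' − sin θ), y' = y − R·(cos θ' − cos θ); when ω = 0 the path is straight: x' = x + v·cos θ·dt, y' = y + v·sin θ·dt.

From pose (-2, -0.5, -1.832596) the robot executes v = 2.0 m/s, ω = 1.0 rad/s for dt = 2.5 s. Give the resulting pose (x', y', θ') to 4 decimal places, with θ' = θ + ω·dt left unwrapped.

(1.1697, -2.5885, 0.6674)

θ' = -1.8326 + 1.0·2.5 = 0.6674
R = v/ω = 2.0/1.0 = 2.0000
x' = -2 + 2.0000·(sin 0.6674 − sin -1.8326) = 1.1697
y' = -0.5 − 2.0000·(cos 0.6674 − cos -1.8326) = -2.5885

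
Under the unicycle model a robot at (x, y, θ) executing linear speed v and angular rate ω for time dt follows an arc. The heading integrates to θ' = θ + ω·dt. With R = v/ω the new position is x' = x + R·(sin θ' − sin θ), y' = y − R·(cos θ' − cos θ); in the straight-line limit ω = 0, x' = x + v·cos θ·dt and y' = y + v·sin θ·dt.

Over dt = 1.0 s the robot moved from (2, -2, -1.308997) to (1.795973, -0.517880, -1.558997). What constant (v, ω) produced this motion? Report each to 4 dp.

v = -1.5000, ω = -0.2500

Δθ = -1.558997 − -1.308997 = -0.250000
ω = Δθ/dt = -0.250000/1.0 = -0.2500
R = −Δy/(cos θ' − cos θ) = 6.0000
v = R·ω = 6.0000·-0.2500 = -1.5000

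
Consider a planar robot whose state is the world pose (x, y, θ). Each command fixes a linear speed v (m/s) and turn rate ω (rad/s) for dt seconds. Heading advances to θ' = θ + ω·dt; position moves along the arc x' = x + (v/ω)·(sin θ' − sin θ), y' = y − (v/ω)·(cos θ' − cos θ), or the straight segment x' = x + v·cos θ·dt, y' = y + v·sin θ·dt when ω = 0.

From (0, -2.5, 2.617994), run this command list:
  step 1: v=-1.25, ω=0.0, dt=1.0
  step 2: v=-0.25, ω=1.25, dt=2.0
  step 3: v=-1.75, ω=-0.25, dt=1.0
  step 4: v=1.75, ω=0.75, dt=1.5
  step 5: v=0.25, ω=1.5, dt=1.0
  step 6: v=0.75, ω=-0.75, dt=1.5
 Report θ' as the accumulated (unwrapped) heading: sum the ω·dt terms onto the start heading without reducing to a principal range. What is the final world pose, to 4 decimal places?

step 1: θ'=2.6180 (straight) → pose (1.0825, -3.1250, 2.6180)
step 2: θ'=5.1180 (R=-0.2000) → pose (1.3663, -2.8729, 5.1180)
step 3: θ'=4.8680 (R=7.0000) → pose (0.8829, -1.1957, 4.8680)
step 4: θ'=5.9930 (R=2.3333) → pose (2.5204, -3.0699, 5.9930)
step 5: θ'=7.4930 (R=0.1667) → pose (2.7240, -2.9690, 7.4930)
step 6: θ'=6.3680 (R=-1.0000) → pose (3.5749, -2.3258, 6.3680)

(3.5749, -2.3258, 6.3680)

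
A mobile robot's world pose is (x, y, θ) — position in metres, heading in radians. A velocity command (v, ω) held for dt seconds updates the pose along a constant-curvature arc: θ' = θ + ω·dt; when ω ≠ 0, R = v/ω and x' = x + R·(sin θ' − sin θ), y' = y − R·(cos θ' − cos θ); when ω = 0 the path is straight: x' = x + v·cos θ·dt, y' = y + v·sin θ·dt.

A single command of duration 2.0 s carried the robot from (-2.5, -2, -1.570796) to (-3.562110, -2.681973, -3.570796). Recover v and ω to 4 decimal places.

v = 0.7500, ω = -1.0000

Δθ = -3.570796 − -1.570796 = -2.000000
ω = Δθ/dt = -2.000000/2.0 = -1.0000
R = Δx/(sin θ' − sin θ) = -0.7500
v = R·ω = -0.7500·-1.0000 = 0.7500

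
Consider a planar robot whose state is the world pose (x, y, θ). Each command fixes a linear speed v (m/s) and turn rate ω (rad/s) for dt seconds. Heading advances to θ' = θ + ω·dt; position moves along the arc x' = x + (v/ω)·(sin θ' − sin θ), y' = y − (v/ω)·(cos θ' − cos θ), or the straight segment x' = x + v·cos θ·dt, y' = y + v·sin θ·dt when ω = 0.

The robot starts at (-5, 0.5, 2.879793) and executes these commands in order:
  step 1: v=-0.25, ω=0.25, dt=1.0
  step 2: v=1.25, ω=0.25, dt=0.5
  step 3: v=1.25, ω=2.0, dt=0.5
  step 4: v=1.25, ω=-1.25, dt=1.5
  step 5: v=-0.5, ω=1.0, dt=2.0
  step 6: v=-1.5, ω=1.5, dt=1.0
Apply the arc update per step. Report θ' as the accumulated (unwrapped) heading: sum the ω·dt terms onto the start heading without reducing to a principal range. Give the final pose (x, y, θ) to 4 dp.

(-7.1892, 1.2524, 5.8798)

step 1: θ'=3.1298 (R=-1.0000) → pose (-4.7530, 0.4660, 3.1298)
step 2: θ'=3.2548 (R=5.0000) → pose (-5.3768, 0.4343, 3.2548)
step 3: θ'=4.2548 (R=0.6250) → pose (-5.8669, 0.0895, 4.2548)
step 4: θ'=2.3798 (R=-1.0000) → pose (-7.4542, -0.1923, 2.3798)
step 5: θ'=4.3798 (R=-0.5000) → pose (-6.6365, 0.0062, 4.3798)
step 6: θ'=5.8798 (R=-1.0000) → pose (-7.1892, 1.2524, 5.8798)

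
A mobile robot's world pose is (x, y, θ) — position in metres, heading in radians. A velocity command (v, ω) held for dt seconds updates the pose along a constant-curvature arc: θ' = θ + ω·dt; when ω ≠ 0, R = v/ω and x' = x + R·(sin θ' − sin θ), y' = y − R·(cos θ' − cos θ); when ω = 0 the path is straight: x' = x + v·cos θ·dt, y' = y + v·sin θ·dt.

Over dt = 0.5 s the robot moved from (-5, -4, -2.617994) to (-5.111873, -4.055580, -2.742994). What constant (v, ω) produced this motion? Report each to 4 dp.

Δθ = -2.742994 − -2.617994 = -0.125000
ω = Δθ/dt = -0.125000/0.5 = -0.2500
R = Δx/(sin θ' − sin θ) = -1.0000
v = R·ω = -1.0000·-0.2500 = 0.2500

v = 0.2500, ω = -0.2500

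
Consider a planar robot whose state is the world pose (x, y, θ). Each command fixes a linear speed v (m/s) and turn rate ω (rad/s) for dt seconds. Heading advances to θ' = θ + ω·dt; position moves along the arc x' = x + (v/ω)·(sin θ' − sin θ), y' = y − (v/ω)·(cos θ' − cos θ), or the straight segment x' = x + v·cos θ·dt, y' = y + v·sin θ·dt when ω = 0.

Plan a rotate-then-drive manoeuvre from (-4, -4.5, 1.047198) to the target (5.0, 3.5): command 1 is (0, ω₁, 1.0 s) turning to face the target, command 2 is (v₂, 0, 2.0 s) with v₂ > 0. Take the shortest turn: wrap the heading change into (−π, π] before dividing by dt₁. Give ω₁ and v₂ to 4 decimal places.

ω₁ = -0.3206, v₂ = 6.0208

heading to target = atan2(3.5−-4.5, 5−-4) = 0.7266
Δθ = wrap(0.7266 − 1.0472) = -0.3206; ω₁ = Δθ/dt₁ = -0.3206
distance = √((5−-4)² + (3.5−-4.5)²) = 12.0416; v₂ = distance/dt₂ = 6.0208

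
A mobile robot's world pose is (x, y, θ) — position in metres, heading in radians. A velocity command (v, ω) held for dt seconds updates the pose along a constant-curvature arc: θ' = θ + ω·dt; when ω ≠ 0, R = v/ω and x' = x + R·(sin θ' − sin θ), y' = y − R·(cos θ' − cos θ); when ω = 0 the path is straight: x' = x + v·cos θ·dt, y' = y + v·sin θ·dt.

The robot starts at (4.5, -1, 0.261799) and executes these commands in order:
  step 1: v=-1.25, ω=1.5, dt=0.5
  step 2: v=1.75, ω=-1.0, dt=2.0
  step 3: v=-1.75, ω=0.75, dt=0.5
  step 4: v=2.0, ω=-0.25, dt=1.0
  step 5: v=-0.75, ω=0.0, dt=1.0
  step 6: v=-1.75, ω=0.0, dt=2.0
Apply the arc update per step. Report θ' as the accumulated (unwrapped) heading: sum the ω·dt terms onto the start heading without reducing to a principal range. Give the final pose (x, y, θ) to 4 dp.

step 1: θ'=1.0118 (R=-0.8333) → pose (4.0092, -1.3630, 1.0118)
step 2: θ'=-0.9882 (R=-1.7500) → pose (6.9541, -1.3282, -0.9882)
step 3: θ'=-0.6132 (R=-2.3333) → pose (6.3485, -0.7038, -0.6132)
step 4: θ'=-0.8632 (R=-8.0000) → pose (7.8240, -2.0462, -0.8632)
step 5: θ'=-0.8632 (straight) → pose (7.3365, -1.4763, -0.8632)
step 6: θ'=-0.8632 (straight) → pose (5.0615, 1.1835, -0.8632)

(5.0615, 1.1835, -0.8632)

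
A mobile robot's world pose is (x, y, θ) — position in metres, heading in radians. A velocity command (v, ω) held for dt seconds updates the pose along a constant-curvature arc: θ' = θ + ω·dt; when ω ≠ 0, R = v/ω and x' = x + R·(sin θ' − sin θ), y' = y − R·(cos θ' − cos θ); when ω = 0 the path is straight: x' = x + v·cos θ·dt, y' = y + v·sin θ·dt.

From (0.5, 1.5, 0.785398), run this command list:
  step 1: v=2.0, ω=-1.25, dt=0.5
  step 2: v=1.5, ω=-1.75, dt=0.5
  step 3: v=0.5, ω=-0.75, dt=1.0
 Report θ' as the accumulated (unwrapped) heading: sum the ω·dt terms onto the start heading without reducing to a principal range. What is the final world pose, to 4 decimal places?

step 1: θ'=0.1604 (R=-1.6000) → pose (1.3758, 1.9481, 0.1604)
step 2: θ'=-0.7146 (R=-0.8571) → pose (2.0744, 1.7494, -0.7146)
step 3: θ'=-1.4646 (R=-0.6667) → pose (2.3005, 1.3165, -1.4646)

(2.3005, 1.3165, -1.4646)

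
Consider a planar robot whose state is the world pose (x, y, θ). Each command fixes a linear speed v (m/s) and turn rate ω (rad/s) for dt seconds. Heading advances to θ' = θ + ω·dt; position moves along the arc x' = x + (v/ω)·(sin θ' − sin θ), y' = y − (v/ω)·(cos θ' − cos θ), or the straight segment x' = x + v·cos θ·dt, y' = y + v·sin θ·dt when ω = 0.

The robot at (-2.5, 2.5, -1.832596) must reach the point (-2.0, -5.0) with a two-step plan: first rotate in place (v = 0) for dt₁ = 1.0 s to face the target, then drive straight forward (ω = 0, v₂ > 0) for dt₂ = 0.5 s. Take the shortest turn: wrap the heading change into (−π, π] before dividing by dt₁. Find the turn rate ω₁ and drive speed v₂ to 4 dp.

heading to target = atan2(-5−2.5, -2−-2.5) = -1.5042
Δθ = wrap(-1.5042 − -1.8326) = 0.3284; ω₁ = Δθ/dt₁ = 0.3284
distance = √((-2−-2.5)² + (-5−2.5)²) = 7.5166; v₂ = distance/dt₂ = 15.0333

ω₁ = 0.3284, v₂ = 15.0333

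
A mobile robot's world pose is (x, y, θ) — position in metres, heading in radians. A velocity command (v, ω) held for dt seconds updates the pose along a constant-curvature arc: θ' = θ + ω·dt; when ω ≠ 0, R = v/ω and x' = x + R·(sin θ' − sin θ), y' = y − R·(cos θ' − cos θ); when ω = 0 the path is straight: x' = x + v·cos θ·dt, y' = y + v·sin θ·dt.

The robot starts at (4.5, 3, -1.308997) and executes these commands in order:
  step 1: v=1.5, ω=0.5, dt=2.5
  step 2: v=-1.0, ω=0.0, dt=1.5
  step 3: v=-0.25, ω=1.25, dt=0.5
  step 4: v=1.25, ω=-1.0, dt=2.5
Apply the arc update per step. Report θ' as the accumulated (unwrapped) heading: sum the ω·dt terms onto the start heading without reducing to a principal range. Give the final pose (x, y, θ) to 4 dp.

(7.4432, -0.6599, -1.9340)

step 1: θ'=-0.0590 (R=3.0000) → pose (7.2209, 0.7817, -0.0590)
step 2: θ'=-0.0590 (straight) → pose (5.7235, 0.8701, -0.0590)
step 3: θ'=0.5660 (R=-0.2000) → pose (5.6045, 0.8393, 0.5660)
step 4: θ'=-1.9340 (R=-1.2500) → pose (7.4432, -0.6599, -1.9340)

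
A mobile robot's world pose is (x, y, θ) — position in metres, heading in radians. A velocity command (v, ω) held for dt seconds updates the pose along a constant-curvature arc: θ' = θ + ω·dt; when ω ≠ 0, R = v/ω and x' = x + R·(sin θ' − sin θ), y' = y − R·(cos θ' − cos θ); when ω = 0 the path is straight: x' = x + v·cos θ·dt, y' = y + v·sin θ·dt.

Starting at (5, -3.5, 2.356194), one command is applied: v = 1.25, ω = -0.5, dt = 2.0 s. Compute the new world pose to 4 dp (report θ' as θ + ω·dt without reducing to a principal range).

θ' = 2.3562 + -0.5·2.0 = 1.3562
R = v/ω = 1.25/-0.5 = -2.5000
x' = 5 + -2.5000·(sin 1.3562 − sin 2.3562) = 4.3251
y' = -3.5 − -2.5000·(cos 1.3562 − cos 2.3562) = -1.1998

(4.3251, -1.1998, 1.3562)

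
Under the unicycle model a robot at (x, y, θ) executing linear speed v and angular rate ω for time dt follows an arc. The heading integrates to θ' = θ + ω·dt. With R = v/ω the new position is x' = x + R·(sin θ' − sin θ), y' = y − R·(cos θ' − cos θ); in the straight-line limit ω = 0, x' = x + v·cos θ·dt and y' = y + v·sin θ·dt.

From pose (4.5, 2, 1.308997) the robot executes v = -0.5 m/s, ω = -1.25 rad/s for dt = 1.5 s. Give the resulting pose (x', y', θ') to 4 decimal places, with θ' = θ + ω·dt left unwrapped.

(3.8991, 1.7659, -0.5660)

θ' = 1.3090 + -1.25·1.5 = -0.5660
R = v/ω = -0.5/-1.25 = 0.4000
x' = 4.5 + 0.4000·(sin -0.5660 − sin 1.3090) = 3.8991
y' = 2 − 0.4000·(cos -0.5660 − cos 1.3090) = 1.7659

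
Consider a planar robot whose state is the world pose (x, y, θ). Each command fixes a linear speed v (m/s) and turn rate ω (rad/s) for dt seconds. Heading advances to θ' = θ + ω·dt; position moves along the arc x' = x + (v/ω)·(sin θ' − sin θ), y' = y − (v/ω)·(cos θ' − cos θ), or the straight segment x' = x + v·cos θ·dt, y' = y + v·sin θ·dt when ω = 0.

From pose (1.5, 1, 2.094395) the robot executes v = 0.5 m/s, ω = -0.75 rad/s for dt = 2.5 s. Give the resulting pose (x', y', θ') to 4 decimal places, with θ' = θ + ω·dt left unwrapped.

(1.9323, 1.9840, 0.2194)

θ' = 2.0944 + -0.75·2.5 = 0.2194
R = v/ω = 0.5/-0.75 = -0.6667
x' = 1.5 + -0.6667·(sin 0.2194 − sin 2.0944) = 1.9323
y' = 1 − -0.6667·(cos 0.2194 − cos 2.0944) = 1.9840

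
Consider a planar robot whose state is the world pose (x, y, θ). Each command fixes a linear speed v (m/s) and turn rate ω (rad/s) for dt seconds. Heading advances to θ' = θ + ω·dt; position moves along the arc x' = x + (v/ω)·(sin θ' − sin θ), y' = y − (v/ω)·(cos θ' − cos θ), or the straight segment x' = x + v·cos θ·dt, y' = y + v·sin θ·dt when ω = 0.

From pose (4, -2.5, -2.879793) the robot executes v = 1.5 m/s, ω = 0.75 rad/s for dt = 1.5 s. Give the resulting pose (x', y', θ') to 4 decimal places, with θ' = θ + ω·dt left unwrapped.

θ' = -2.8798 + 0.75·1.5 = -1.7548
R = v/ω = 1.5/0.75 = 2.0000
x' = 4 + 2.0000·(sin -1.7548 − sin -2.8798) = 2.5514
y' = -2.5 − 2.0000·(cos -1.7548 − cos -2.8798) = -4.0659

(2.5514, -4.0659, -1.7548)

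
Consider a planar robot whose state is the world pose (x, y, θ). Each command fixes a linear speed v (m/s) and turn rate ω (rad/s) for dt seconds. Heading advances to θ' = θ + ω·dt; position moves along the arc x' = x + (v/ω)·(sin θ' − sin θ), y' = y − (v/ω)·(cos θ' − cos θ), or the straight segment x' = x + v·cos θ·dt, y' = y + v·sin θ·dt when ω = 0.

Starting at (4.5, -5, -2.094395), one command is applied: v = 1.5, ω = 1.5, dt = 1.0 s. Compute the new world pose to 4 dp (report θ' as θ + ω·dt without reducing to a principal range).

θ' = -2.0944 + 1.5·1.0 = -0.5944
R = v/ω = 1.5/1.5 = 1.0000
x' = 4.5 + 1.0000·(sin -0.5944 − sin -2.0944) = 4.8060
y' = -5 − 1.0000·(cos -0.5944 − cos -2.0944) = -6.3285

(4.8060, -6.3285, -0.5944)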